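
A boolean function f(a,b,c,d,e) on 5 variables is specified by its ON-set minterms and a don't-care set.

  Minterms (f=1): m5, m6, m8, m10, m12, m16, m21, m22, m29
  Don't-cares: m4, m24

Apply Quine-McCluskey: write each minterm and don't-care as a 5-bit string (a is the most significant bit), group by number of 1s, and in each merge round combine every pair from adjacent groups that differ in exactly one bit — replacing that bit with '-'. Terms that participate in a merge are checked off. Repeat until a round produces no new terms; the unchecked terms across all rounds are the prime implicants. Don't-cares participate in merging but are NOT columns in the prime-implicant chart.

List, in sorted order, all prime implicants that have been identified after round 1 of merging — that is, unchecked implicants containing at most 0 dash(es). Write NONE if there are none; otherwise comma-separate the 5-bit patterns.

NONE

[col 0] 00100*, 00101*, 00110*, 01000*, 01010*, 01100*, 10000*, 10101*, 10110*, 11000*, 11101*
[col 1] -0101, -0110, -1000, 0-100, 001-0, 0010-, 01-00, 010-0, 1-000, 1-101
Prime implicants: -0101, -0110, -1000, 0-100, 001-0, 0010-, 01-00, 010-0, 1-000, 1-101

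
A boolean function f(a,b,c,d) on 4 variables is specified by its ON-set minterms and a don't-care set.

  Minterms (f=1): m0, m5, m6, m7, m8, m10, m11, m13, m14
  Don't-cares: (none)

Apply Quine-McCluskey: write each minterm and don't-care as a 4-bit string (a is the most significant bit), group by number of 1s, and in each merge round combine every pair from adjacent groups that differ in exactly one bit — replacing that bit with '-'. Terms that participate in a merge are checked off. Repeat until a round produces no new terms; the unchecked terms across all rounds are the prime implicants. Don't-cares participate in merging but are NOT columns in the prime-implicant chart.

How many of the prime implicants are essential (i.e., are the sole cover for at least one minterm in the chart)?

3

size-2^0 implicants → 0000(✓)  0101(✓)  0110(✓)  0111(✓)  1000(✓)  1010(✓)  1011(✓)  1101(✓)  1110(✓)
size-2^1 implicants → -000  -101  -110  01-1  011-  1-10  10-0  101-
Unchecked terms (primes): -000, -101, -110, 01-1, 011-, 1-10, 10-0, 101-
Minterm coverage:
  m0 ⊆ -000 [E]
  m5 ⊆ -101,01-1
  m6 ⊆ -110,011-
  m7 ⊆ 01-1,011-
  m8 ⊆ -000,10-0
  m10 ⊆ 1-10,10-0,101-
  m11 ⊆ 101- [E]
  m13 ⊆ -101 [E]
  m14 ⊆ -110,1-10
E = {-000, -101, 101-}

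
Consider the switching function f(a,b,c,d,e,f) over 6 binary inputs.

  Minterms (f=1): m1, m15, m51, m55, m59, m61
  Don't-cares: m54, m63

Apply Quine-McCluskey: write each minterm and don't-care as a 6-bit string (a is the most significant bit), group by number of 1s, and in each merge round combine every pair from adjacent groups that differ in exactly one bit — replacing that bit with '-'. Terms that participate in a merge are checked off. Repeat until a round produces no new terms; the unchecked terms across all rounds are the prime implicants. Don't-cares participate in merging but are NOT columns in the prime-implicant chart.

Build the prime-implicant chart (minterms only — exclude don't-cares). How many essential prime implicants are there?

4

Round 0: 000001 001111 110011✓ 110110✓ 110111✓ 111011✓ 111101✓ 111111✓
Round 1: 11-011✓ 11-111✓ 110-11✓ 11011- 111-11✓ 1111-1
Round 2: 11--11
PIs = {000001, 001111, 11--11, 11011-, 1111-1}
Coverage chart:
  m1: 000001 ←essential
  m15: 001111 ←essential
  m51: 11--11 ←essential
  m55: 11--11,11011-
  m59: 11--11 ←essential
  m61: 1111-1 ←essential
Essential: 000001, 001111, 11--11, 1111-1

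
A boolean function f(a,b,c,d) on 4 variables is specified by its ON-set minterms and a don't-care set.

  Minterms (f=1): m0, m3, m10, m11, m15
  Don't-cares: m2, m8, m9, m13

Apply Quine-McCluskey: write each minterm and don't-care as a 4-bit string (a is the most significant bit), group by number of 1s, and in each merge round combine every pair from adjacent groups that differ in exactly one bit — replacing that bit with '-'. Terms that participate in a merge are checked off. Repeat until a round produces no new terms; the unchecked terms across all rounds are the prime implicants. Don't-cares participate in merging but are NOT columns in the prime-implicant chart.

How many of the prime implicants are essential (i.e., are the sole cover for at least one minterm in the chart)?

size-2^0 implicants → 0000(✓)  0010(✓)  0011(✓)  1000(✓)  1001(✓)  1010(✓)  1011(✓)  1101(✓)  1111(✓)
size-2^1 implicants → -000(✓)  -010(✓)  -011(✓)  00-0(✓)  001-(✓)  1-01(✓)  1-11(✓)  10-0(✓)  10-1(✓)  100-(✓)  101-(✓)  11-1(✓)
size-2^2 implicants → -0-0  -01-  1--1  10--
Unchecked terms (primes): -0-0, -01-, 1--1, 10--
Minterm coverage:
  m0 ⊆ -0-0 [E]
  m3 ⊆ -01- [E]
  m10 ⊆ -0-0,-01-,10--
  m11 ⊆ -01-,1--1,10--
  m15 ⊆ 1--1 [E]
E = {-0-0, -01-, 1--1}

3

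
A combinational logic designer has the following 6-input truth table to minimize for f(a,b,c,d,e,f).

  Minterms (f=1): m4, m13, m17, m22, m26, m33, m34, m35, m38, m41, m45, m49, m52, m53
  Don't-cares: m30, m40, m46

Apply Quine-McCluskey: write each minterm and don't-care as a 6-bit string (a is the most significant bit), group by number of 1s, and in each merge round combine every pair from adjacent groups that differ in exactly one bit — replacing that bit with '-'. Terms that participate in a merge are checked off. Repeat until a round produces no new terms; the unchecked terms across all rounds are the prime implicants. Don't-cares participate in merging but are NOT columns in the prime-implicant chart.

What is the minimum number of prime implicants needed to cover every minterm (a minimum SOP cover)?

9

[col 0] 000100, 001101*, 010001*, 010110*, 011010*, 011110*, 100001*, 100010*, 100011*, 100110*, 101000*, 101001*, 101101*, 101110*, 110001*, 110100*, 110101*
[col 1] -01101, -10001, 01-110, 011-10, 1-0001, 10-001, 10-110, 100-10, 1000-1, 10001-, 101-01, 10100-, 110-01, 11010-
Prime implicants: -01101, -10001, 000100, 01-110, 011-10, 1-0001, 10-001, 10-110, 100-10, 1000-1, 10001-, 101-01, 10100-, 110-01, 11010-
PI chart (minterm → PIs covering it):
  4 | 000100  (sole → essential)
  13 | -01101  (sole → essential)
  17 | -10001  (sole → essential)
  22 | 01-110  (sole → essential)
  26 | 011-10  (sole → essential)
  33 | 1-0001,10-001,1000-1
  34 | 100-10,10001-
  35 | 1000-1,10001-
  38 | 10-110,100-10
  41 | 10-001,101-01,10100-
  45 | -01101,101-01
  49 | -10001,1-0001,110-01
  52 | 11010-  (sole → essential)
  53 | 110-01,11010-
Essential prime implicants: -01101, -10001, 000100, 01-110, 011-10, 11010-
Petrick residual → 10-001, 10-110, 10001-
Minimum SOP uses 9 PIs: b'cde'f + bc'd'e'f + a'b'c'de'f' + a'bdef' + a'bcef' + ab'd'e'f + ab'def' + ab'c'd'e + abc'de'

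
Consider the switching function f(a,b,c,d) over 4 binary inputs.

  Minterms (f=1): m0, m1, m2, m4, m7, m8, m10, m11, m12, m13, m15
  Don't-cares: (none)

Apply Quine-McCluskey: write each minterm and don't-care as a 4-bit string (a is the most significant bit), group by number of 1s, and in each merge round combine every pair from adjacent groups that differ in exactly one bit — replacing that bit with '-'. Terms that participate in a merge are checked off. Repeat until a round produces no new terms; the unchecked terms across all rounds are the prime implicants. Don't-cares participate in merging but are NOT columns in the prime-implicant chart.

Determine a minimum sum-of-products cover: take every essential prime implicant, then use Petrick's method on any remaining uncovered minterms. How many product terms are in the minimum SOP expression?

6

size-2^0 implicants → 0000(✓)  0001(✓)  0010(✓)  0100(✓)  0111(✓)  1000(✓)  1010(✓)  1011(✓)  1100(✓)  1101(✓)  1111(✓)
size-2^1 implicants → -000(✓)  -010(✓)  -100(✓)  -111  0-00(✓)  00-0(✓)  000-  1-00(✓)  1-11  10-0(✓)  101-  11-1  110-
size-2^2 implicants → --00  -0-0
Unchecked terms (primes): --00, -0-0, -111, 000-, 1-11, 101-, 11-1, 110-
Minterm coverage:
  m0 ⊆ --00,-0-0,000-
  m1 ⊆ 000- [E]
  m2 ⊆ -0-0 [E]
  m4 ⊆ --00 [E]
  m7 ⊆ -111 [E]
  m8 ⊆ --00,-0-0
  m10 ⊆ -0-0,101-
  m11 ⊆ 1-11,101-
  m12 ⊆ --00,110-
  m13 ⊆ 11-1,110-
  m15 ⊆ -111,1-11,11-1
E = {--00, -0-0, -111, 000-}
Petrick residual → 1-11, 11-1
Cover = c'd' + b'd' + bcd + a'b'c' + acd + abd  |cover|=6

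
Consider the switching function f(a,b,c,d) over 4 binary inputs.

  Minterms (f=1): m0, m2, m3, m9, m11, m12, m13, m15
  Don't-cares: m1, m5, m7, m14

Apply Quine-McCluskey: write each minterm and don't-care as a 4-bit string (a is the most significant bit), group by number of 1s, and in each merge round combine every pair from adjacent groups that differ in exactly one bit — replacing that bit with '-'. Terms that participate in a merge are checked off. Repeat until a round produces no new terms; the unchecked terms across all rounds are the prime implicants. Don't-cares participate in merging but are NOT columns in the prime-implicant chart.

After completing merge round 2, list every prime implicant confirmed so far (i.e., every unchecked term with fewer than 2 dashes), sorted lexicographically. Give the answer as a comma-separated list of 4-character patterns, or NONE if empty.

NONE

Round 0: 0000✓ 0001✓ 0010✓ 0011✓ 0101✓ 0111✓ 1001✓ 1011✓ 1100✓ 1101✓ 1110✓ 1111✓
Round 1: -001✓ -011✓ -101✓ -111✓ 0-01✓ 0-11✓ 00-0✓ 00-1✓ 000-✓ 001-✓ 01-1✓ 1-01✓ 1-11✓ 10-1✓ 11-0✓ 11-1✓ 110-✓ 111-✓
Round 2: --01✓ --11✓ -0-1✓ -1-1✓ 0--1✓ 00-- 1--1✓ 11--
Round 3: ---1
PIs = {---1, 00--, 11--}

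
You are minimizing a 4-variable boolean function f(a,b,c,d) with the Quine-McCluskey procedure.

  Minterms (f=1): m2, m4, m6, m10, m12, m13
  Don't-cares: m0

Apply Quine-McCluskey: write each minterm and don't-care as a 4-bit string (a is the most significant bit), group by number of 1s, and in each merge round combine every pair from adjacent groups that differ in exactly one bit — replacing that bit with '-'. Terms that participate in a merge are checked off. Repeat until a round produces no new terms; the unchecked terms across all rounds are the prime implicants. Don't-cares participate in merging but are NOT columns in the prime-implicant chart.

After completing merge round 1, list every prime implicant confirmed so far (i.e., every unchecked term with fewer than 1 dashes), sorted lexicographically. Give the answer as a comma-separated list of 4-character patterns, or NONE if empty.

NONE

Round 0: 0000✓ 0010✓ 0100✓ 0110✓ 1010✓ 1100✓ 1101✓
Round 1: -010 -100 0-00✓ 0-10✓ 00-0✓ 01-0✓ 110-
Round 2: 0--0
PIs = {-010, -100, 0--0, 110-}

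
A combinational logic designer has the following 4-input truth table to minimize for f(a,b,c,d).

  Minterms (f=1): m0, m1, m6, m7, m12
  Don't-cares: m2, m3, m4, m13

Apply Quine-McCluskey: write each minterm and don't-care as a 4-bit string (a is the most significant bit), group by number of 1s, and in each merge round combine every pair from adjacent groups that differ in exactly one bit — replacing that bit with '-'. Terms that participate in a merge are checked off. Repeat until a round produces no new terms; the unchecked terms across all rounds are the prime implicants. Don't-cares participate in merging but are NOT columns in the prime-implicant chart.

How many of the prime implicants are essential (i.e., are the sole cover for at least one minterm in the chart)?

size-2^0 implicants → 0000(✓)  0001(✓)  0010(✓)  0011(✓)  0100(✓)  0110(✓)  0111(✓)  1100(✓)  1101(✓)
size-2^1 implicants → -100  0-00(✓)  0-10(✓)  0-11(✓)  00-0(✓)  00-1(✓)  000-(✓)  001-(✓)  01-0(✓)  011-(✓)  110-
size-2^2 implicants → 0--0  0-1-  00--
Unchecked terms (primes): -100, 0--0, 0-1-, 00--, 110-
Minterm coverage:
  m0 ⊆ 0--0,00--
  m1 ⊆ 00-- [E]
  m6 ⊆ 0--0,0-1-
  m7 ⊆ 0-1- [E]
  m12 ⊆ -100,110-
E = {0-1-, 00--}

2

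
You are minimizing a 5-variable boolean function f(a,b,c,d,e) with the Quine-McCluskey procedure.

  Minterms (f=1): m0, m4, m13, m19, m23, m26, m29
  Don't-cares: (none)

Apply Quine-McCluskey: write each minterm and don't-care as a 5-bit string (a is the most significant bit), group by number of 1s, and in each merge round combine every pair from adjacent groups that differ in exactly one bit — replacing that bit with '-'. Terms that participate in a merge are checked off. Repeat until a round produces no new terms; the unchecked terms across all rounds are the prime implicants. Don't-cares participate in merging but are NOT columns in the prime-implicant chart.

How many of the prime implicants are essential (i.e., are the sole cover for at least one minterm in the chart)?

4

Round 0: 00000✓ 00100✓ 01101✓ 10011✓ 10111✓ 11010 11101✓
Round 1: -1101 00-00 10-11
PIs = {-1101, 00-00, 10-11, 11010}
Coverage chart:
  m0: 00-00 ←essential
  m4: 00-00 ←essential
  m13: -1101 ←essential
  m19: 10-11 ←essential
  m23: 10-11 ←essential
  m26: 11010 ←essential
  m29: -1101 ←essential
Essential: -1101, 00-00, 10-11, 11010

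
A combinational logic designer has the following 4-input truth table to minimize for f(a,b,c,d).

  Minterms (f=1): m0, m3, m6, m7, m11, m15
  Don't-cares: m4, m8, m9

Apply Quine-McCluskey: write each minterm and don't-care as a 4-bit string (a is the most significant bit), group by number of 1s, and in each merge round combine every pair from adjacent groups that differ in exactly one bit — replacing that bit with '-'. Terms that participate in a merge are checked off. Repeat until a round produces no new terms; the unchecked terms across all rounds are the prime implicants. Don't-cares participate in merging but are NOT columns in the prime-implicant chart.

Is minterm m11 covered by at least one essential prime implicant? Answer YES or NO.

Round 0: 0000✓ 0011✓ 0100✓ 0110✓ 0111✓ 1000✓ 1001✓ 1011✓ 1111✓
Round 1: -000 -011✓ -111✓ 0-00 0-11✓ 01-0 011- 1-11✓ 10-1 100-
Round 2: --11
PIs = {--11, -000, 0-00, 01-0, 011-, 10-1, 100-}
Coverage chart:
  m0: -000,0-00
  m3: --11 ←essential
  m6: 01-0,011-
  m7: --11,011-
  m11: --11,10-1
  m15: --11 ←essential
Essential: --11

YES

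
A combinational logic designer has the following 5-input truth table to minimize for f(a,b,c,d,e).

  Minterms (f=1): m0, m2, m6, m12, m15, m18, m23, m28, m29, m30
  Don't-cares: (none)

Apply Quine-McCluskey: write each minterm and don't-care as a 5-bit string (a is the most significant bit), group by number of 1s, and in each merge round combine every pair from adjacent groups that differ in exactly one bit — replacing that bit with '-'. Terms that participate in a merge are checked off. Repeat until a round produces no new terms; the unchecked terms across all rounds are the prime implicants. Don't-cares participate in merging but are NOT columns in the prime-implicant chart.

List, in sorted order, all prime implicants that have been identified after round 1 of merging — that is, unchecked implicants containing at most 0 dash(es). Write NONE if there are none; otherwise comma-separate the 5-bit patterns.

Round 0: 00000✓ 00010✓ 00110✓ 01100✓ 01111 10010✓ 10111 11100✓ 11101✓ 11110✓
Round 1: -0010 -1100 00-10 000-0 111-0 1110-
PIs = {-0010, -1100, 00-10, 000-0, 01111, 10111, 111-0, 1110-}

01111, 10111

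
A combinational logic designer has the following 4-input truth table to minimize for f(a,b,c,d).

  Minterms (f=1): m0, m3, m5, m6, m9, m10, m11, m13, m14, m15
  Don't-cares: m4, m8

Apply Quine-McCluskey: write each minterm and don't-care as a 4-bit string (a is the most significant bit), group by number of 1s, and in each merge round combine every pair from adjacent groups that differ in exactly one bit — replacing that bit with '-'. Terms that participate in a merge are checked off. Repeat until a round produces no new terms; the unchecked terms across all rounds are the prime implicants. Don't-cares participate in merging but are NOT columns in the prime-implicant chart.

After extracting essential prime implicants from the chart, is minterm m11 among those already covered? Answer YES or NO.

size-2^0 implicants → 0000(✓)  0011(✓)  0100(✓)  0101(✓)  0110(✓)  1000(✓)  1001(✓)  1010(✓)  1011(✓)  1101(✓)  1110(✓)  1111(✓)
size-2^1 implicants → -000  -011  -101  -110  0-00  01-0  010-  1-01(✓)  1-10(✓)  1-11(✓)  10-0(✓)  10-1(✓)  100-(✓)  101-(✓)  11-1(✓)  111-(✓)
size-2^2 implicants → 1--1  1-1-  10--
Unchecked terms (primes): -000, -011, -101, -110, 0-00, 01-0, 010-, 1--1, 1-1-, 10--
Minterm coverage:
  m0 ⊆ -000,0-00
  m3 ⊆ -011 [E]
  m5 ⊆ -101,010-
  m6 ⊆ -110,01-0
  m9 ⊆ 1--1,10--
  m10 ⊆ 1-1-,10--
  m11 ⊆ -011,1--1,1-1-,10--
  m13 ⊆ -101,1--1
  m14 ⊆ -110,1-1-
  m15 ⊆ 1--1,1-1-
E = {-011}

YES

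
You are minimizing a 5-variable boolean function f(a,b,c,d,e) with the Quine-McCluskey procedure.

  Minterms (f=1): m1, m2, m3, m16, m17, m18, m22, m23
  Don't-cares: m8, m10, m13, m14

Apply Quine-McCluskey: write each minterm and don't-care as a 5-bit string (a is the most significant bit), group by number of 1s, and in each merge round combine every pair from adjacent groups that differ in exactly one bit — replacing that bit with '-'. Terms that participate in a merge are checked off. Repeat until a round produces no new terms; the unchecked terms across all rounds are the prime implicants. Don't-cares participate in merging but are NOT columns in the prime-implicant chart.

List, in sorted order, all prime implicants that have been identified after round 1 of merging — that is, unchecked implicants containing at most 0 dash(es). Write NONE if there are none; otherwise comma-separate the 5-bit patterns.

[col 0] 00001*, 00010*, 00011*, 01000*, 01010*, 01101, 01110*, 10000*, 10001*, 10010*, 10110*, 10111*
[col 1] -0001, -0010, 0-010, 000-1, 0001-, 01-10, 010-0, 10-10, 100-0, 1000-, 1011-
Prime implicants: -0001, -0010, 0-010, 000-1, 0001-, 01-10, 010-0, 01101, 10-10, 100-0, 1000-, 1011-

01101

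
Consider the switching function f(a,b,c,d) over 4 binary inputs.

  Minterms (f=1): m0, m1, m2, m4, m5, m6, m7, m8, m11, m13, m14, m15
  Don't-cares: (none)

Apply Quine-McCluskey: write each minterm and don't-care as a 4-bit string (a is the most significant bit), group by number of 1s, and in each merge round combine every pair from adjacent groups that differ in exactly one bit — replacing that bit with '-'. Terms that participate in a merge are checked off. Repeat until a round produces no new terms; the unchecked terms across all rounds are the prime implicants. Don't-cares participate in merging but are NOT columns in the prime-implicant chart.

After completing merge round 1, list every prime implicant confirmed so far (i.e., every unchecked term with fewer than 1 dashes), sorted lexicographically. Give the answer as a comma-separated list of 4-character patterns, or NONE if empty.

size-2^0 implicants → 0000(✓)  0001(✓)  0010(✓)  0100(✓)  0101(✓)  0110(✓)  0111(✓)  1000(✓)  1011(✓)  1101(✓)  1110(✓)  1111(✓)
size-2^1 implicants → -000  -101(✓)  -110(✓)  -111(✓)  0-00(✓)  0-01(✓)  0-10(✓)  00-0(✓)  000-(✓)  01-0(✓)  01-1(✓)  010-(✓)  011-(✓)  1-11  11-1(✓)  111-(✓)
size-2^2 implicants → -1-1  -11-  0--0  0-0-  01--
Unchecked terms (primes): -000, -1-1, -11-, 0--0, 0-0-, 01--, 1-11

NONE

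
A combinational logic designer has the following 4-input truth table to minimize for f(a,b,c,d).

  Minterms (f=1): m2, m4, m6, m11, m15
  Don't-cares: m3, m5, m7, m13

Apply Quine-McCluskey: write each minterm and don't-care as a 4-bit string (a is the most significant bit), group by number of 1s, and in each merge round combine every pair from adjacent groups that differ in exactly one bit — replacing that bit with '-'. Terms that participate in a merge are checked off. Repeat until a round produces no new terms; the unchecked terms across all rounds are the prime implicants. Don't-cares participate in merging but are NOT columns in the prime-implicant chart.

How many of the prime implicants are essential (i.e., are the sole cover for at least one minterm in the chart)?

3

size-2^0 implicants → 0010(✓)  0011(✓)  0100(✓)  0101(✓)  0110(✓)  0111(✓)  1011(✓)  1101(✓)  1111(✓)
size-2^1 implicants → -011(✓)  -101(✓)  -111(✓)  0-10(✓)  0-11(✓)  001-(✓)  01-0(✓)  01-1(✓)  010-(✓)  011-(✓)  1-11(✓)  11-1(✓)
size-2^2 implicants → --11  -1-1  0-1-  01--
Unchecked terms (primes): --11, -1-1, 0-1-, 01--
Minterm coverage:
  m2 ⊆ 0-1- [E]
  m4 ⊆ 01-- [E]
  m6 ⊆ 0-1-,01--
  m11 ⊆ --11 [E]
  m15 ⊆ --11,-1-1
E = {--11, 0-1-, 01--}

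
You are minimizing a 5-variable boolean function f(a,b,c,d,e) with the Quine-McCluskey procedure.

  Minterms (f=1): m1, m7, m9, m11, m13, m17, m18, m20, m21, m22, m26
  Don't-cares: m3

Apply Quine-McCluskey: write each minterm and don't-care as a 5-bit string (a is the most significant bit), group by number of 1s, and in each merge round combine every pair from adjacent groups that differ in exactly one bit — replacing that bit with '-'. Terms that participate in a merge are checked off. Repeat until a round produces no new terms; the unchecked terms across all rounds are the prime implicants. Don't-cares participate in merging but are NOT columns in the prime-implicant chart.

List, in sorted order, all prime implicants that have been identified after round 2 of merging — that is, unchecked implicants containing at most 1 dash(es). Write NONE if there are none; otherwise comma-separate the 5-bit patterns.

Round 0: 00001✓ 00011✓ 00111✓ 01001✓ 01011✓ 01101✓ 10001✓ 10010✓ 10100✓ 10101✓ 10110✓ 11010✓
Round 1: -0001 0-001✓ 0-011✓ 00-11 000-1✓ 01-01 010-1✓ 1-010 10-01 10-10 101-0 1010-
Round 2: 0-0-1
PIs = {-0001, 0-0-1, 00-11, 01-01, 1-010, 10-01, 10-10, 101-0, 1010-}

-0001, 00-11, 01-01, 1-010, 10-01, 10-10, 101-0, 1010-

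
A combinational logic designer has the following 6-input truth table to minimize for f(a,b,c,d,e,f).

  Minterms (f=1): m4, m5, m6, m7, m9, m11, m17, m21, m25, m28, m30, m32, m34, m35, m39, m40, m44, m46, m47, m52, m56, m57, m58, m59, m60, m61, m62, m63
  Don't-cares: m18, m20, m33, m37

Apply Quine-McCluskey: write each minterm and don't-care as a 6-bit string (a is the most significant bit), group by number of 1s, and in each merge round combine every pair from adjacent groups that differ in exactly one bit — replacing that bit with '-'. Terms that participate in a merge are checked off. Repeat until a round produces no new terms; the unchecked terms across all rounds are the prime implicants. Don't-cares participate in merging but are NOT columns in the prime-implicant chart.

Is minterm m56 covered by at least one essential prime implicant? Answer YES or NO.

size-2^0 implicants → 000100(✓)  000101(✓)  000110(✓)  000111(✓)  001001(✓)  001011(✓)  010001(✓)  010010  010100(✓)  010101(✓)  011001(✓)  011100(✓)  011110(✓)  100000(✓)  100001(✓)  100010(✓)  100011(✓)  100101(✓)  100111(✓)  101000(✓)  101100(✓)  101110(✓)  101111(✓)  110100(✓)  111000(✓)  111001(✓)  111010(✓)  111011(✓)  111100(✓)  111101(✓)  111110(✓)  111111(✓)
size-2^1 implicants → -00101(✓)  -00111(✓)  -10100(✓)  -11001  -11100(✓)  -11110(✓)  0-0100(✓)  0-0101(✓)  0-1001  0001-0(✓)  0001-1(✓)  00010-(✓)  00011-(✓)  0010-1  01-001  01-100(✓)  010-01  01010-(✓)  0111-0(✓)  1-1000(✓)  1-1100(✓)  1-1110(✓)  1-1111(✓)  10-000  10-111  100-01(✓)  100-11(✓)  1000-0(✓)  1000-1(✓)  10000-(✓)  10001-(✓)  1001-1(✓)  101-00(✓)  1011-0(✓)  10111-(✓)  11-100(✓)  111-00(✓)  111-01(✓)  111-10(✓)  111-11(✓)  1110-0(✓)  1110-1(✓)  11100-(✓)  11101-(✓)  1111-0(✓)  1111-1(✓)  11110-(✓)  11111-(✓)
size-2^2 implicants → -001-1  -1-100  -111-0  0-010-  0001--  1-1-00  1-11-0  1-111-  100--1  1000--  111--0(✓)  111--1(✓)  111-0-(✓)  111-1-(✓)  1110--(✓)  1111--(✓)
size-2^3 implicants → 111---
Unchecked terms (primes): -001-1, -1-100, -11001, -111-0, 0-010-, 0-1001, 0001--, 0010-1, 01-001, 010-01, 010010, 1-1-00, 1-11-0, 1-111-, 10-000, 10-111, 100--1, 1000--, 111---
Minterm coverage:
  m4 ⊆ 0-010-,0001--
  m5 ⊆ -001-1,0-010-,0001--
  m6 ⊆ 0001-- [E]
  m7 ⊆ -001-1,0001--
  m9 ⊆ 0-1001,0010-1
  m11 ⊆ 0010-1 [E]
  m17 ⊆ 01-001,010-01
  m21 ⊆ 0-010-,010-01
  m25 ⊆ -11001,0-1001,01-001
  m28 ⊆ -1-100,-111-0
  m30 ⊆ -111-0 [E]
  m32 ⊆ 10-000,1000--
  m34 ⊆ 1000-- [E]
  m35 ⊆ 100--1,1000--
  m39 ⊆ -001-1,10-111,100--1
  m40 ⊆ 1-1-00,10-000
  m44 ⊆ 1-1-00,1-11-0
  m46 ⊆ 1-11-0,1-111-
  m47 ⊆ 1-111-,10-111
  m52 ⊆ -1-100 [E]
  m56 ⊆ 1-1-00,111---
  m57 ⊆ -11001,111---
  m58 ⊆ 111--- [E]
  m59 ⊆ 111--- [E]
  m60 ⊆ -1-100,-111-0,1-1-00,1-11-0,111---
  m61 ⊆ 111--- [E]
  m62 ⊆ -111-0,1-11-0,1-111-,111---
  m63 ⊆ 1-111-,111---
E = {-1-100, -111-0, 0001--, 0010-1, 1000--, 111---}

YES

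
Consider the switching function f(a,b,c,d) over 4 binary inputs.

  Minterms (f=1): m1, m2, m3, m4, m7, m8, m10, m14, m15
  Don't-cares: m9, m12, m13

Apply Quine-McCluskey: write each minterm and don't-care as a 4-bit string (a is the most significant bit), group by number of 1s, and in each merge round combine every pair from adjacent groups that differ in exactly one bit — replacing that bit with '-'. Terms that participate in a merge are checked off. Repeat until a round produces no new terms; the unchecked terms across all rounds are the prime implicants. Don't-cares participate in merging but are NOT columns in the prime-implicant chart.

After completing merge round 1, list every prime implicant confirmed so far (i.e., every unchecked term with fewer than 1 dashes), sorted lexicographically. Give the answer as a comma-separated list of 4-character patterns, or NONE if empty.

size-2^0 implicants → 0001(✓)  0010(✓)  0011(✓)  0100(✓)  0111(✓)  1000(✓)  1001(✓)  1010(✓)  1100(✓)  1101(✓)  1110(✓)  1111(✓)
size-2^1 implicants → -001  -010  -100  -111  0-11  00-1  001-  1-00(✓)  1-01(✓)  1-10(✓)  10-0(✓)  100-(✓)  11-0(✓)  11-1(✓)  110-(✓)  111-(✓)
size-2^2 implicants → 1--0  1-0-  11--
Unchecked terms (primes): -001, -010, -100, -111, 0-11, 00-1, 001-, 1--0, 1-0-, 11--

NONE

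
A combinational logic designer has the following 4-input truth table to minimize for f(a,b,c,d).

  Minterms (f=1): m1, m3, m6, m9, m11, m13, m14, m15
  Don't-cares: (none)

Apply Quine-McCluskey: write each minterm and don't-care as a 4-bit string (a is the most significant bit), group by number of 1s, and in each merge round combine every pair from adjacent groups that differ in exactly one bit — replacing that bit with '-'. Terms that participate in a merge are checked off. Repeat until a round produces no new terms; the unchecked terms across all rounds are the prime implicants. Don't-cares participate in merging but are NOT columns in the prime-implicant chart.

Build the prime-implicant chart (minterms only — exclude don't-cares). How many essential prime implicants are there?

Round 0: 0001✓ 0011✓ 0110✓ 1001✓ 1011✓ 1101✓ 1110✓ 1111✓
Round 1: -001✓ -011✓ -110 00-1✓ 1-01✓ 1-11✓ 10-1✓ 11-1✓ 111-
Round 2: -0-1 1--1
PIs = {-0-1, -110, 1--1, 111-}
Coverage chart:
  m1: -0-1 ←essential
  m3: -0-1 ←essential
  m6: -110 ←essential
  m9: -0-1,1--1
  m11: -0-1,1--1
  m13: 1--1 ←essential
  m14: -110,111-
  m15: 1--1,111-
Essential: -0-1, -110, 1--1

3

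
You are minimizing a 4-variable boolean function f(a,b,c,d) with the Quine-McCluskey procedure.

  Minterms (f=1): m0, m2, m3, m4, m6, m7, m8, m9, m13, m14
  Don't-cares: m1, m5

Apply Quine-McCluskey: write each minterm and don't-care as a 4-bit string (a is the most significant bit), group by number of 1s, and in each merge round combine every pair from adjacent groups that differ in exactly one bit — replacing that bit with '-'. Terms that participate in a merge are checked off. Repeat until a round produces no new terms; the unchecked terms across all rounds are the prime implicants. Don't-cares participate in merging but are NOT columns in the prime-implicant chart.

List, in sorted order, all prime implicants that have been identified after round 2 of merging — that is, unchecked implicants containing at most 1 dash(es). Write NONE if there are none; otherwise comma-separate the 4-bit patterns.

Round 0: 0000✓ 0001✓ 0010✓ 0011✓ 0100✓ 0101✓ 0110✓ 0111✓ 1000✓ 1001✓ 1101✓ 1110✓
Round 1: -000✓ -001✓ -101✓ -110 0-00✓ 0-01✓ 0-10✓ 0-11✓ 00-0✓ 00-1✓ 000-✓ 001-✓ 01-0✓ 01-1✓ 010-✓ 011-✓ 1-01✓ 100-✓
Round 2: --01 -00- 0--0✓ 0--1✓ 0-0-✓ 0-1-✓ 00--✓ 01--✓
Round 3: 0---
PIs = {--01, -00-, -110, 0---}

-110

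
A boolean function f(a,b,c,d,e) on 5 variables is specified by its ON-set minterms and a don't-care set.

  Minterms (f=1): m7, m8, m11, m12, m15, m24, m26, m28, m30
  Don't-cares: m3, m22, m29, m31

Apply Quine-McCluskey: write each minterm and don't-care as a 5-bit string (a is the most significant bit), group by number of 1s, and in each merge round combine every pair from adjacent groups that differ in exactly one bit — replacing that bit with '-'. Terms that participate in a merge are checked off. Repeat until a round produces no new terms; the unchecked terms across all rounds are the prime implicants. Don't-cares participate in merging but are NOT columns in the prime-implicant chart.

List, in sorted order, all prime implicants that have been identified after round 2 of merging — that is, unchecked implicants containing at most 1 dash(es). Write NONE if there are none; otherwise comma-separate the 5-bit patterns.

-1111, 1-110

Round 0: 00011✓ 00111✓ 01000✓ 01011✓ 01100✓ 01111✓ 10110✓ 11000✓ 11010✓ 11100✓ 11101✓ 11110✓ 11111✓
Round 1: -1000✓ -1100✓ -1111 0-011✓ 0-111✓ 00-11✓ 01-00✓ 01-11✓ 1-110 11-00✓ 11-10✓ 110-0✓ 111-0✓ 111-1✓ 1110-✓ 1111-✓
Round 2: -1-00 0--11 11--0 111--
PIs = {-1-00, -1111, 0--11, 1-110, 11--0, 111--}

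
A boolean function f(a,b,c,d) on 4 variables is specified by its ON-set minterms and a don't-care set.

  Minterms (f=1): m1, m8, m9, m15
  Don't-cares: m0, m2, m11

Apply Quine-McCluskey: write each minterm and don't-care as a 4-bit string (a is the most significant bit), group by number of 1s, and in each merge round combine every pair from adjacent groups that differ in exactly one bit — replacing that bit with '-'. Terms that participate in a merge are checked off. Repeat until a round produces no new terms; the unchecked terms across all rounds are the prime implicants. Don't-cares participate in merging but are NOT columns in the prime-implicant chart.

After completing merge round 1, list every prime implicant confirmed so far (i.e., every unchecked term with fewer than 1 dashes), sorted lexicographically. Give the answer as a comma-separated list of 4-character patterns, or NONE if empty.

size-2^0 implicants → 0000(✓)  0001(✓)  0010(✓)  1000(✓)  1001(✓)  1011(✓)  1111(✓)
size-2^1 implicants → -000(✓)  -001(✓)  00-0  000-(✓)  1-11  10-1  100-(✓)
size-2^2 implicants → -00-
Unchecked terms (primes): -00-, 00-0, 1-11, 10-1

NONE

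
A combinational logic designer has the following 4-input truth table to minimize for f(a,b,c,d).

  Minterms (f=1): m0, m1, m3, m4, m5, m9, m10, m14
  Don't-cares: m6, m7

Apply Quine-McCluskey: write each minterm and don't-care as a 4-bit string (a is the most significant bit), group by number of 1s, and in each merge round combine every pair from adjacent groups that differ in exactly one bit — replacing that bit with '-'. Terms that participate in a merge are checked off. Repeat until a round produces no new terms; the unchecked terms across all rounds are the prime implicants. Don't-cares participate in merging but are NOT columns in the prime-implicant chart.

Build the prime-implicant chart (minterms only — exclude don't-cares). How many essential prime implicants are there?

size-2^0 implicants → 0000(✓)  0001(✓)  0011(✓)  0100(✓)  0101(✓)  0110(✓)  0111(✓)  1001(✓)  1010(✓)  1110(✓)
size-2^1 implicants → -001  -110  0-00(✓)  0-01(✓)  0-11(✓)  00-1(✓)  000-(✓)  01-0(✓)  01-1(✓)  010-(✓)  011-(✓)  1-10
size-2^2 implicants → 0--1  0-0-  01--
Unchecked terms (primes): -001, -110, 0--1, 0-0-, 01--, 1-10
Minterm coverage:
  m0 ⊆ 0-0- [E]
  m1 ⊆ -001,0--1,0-0-
  m3 ⊆ 0--1 [E]
  m4 ⊆ 0-0-,01--
  m5 ⊆ 0--1,0-0-,01--
  m9 ⊆ -001 [E]
  m10 ⊆ 1-10 [E]
  m14 ⊆ -110,1-10
E = {-001, 0--1, 0-0-, 1-10}

4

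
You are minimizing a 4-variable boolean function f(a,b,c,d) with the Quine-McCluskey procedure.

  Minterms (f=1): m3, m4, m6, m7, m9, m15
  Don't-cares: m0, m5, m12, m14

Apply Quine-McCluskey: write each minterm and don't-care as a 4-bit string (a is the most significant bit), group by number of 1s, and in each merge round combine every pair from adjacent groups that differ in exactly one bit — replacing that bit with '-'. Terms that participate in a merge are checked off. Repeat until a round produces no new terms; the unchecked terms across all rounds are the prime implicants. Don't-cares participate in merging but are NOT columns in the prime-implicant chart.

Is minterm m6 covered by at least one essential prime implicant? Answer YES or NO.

YES

Round 0: 0000✓ 0011✓ 0100✓ 0101✓ 0110✓ 0111✓ 1001 1100✓ 1110✓ 1111✓
Round 1: -100✓ -110✓ -111✓ 0-00 0-11 01-0✓ 01-1✓ 010-✓ 011-✓ 11-0✓ 111-✓
Round 2: -1-0 -11- 01--
PIs = {-1-0, -11-, 0-00, 0-11, 01--, 1001}
Coverage chart:
  m3: 0-11 ←essential
  m4: -1-0,0-00,01--
  m6: -1-0,-11-,01--
  m7: -11-,0-11,01--
  m9: 1001 ←essential
  m15: -11- ←essential
Essential: -11-, 0-11, 1001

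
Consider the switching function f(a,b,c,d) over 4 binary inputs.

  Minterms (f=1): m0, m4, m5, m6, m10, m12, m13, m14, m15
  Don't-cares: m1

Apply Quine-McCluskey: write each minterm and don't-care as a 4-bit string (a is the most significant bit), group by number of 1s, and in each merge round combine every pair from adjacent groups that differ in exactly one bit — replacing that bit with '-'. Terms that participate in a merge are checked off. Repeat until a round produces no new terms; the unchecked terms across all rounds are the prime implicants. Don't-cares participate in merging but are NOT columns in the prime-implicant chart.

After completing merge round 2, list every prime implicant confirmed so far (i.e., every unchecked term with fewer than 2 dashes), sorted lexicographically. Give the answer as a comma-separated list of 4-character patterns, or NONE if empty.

[col 0] 0000*, 0001*, 0100*, 0101*, 0110*, 1010*, 1100*, 1101*, 1110*, 1111*
[col 1] -100*, -101*, -110*, 0-00*, 0-01*, 000-*, 01-0*, 010-*, 1-10, 11-0*, 11-1*, 110-*, 111-*
[col 2] -1-0, -10-, 0-0-, 11--
Prime implicants: -1-0, -10-, 0-0-, 1-10, 11--

1-10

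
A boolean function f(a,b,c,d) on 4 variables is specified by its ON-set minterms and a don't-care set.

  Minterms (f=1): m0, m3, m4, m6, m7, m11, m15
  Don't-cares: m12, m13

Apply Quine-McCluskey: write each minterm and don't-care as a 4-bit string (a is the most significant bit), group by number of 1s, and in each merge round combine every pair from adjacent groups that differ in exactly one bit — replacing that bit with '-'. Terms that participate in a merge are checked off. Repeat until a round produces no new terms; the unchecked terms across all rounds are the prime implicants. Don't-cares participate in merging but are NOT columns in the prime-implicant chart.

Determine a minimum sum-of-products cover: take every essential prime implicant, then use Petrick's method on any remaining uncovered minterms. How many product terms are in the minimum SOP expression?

3

size-2^0 implicants → 0000(✓)  0011(✓)  0100(✓)  0110(✓)  0111(✓)  1011(✓)  1100(✓)  1101(✓)  1111(✓)
size-2^1 implicants → -011(✓)  -100  -111(✓)  0-00  0-11(✓)  01-0  011-  1-11(✓)  11-1  110-
size-2^2 implicants → --11
Unchecked terms (primes): --11, -100, 0-00, 01-0, 011-, 11-1, 110-
Minterm coverage:
  m0 ⊆ 0-00 [E]
  m3 ⊆ --11 [E]
  m4 ⊆ -100,0-00,01-0
  m6 ⊆ 01-0,011-
  m7 ⊆ --11,011-
  m11 ⊆ --11 [E]
  m15 ⊆ --11,11-1
E = {--11, 0-00}
Petrick residual → 01-0
Cover = cd + a'c'd' + a'bd'  |cover|=3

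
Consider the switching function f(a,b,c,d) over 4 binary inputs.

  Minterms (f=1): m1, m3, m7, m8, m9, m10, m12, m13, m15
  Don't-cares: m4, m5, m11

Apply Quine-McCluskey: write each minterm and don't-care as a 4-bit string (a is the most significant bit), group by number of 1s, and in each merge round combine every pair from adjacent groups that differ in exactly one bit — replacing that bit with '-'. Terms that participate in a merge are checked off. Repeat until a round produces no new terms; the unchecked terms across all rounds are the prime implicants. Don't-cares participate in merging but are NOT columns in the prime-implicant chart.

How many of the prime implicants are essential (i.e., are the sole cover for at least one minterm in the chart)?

2

Round 0: 0001✓ 0011✓ 0100✓ 0101✓ 0111✓ 1000✓ 1001✓ 1010✓ 1011✓ 1100✓ 1101✓ 1111✓
Round 1: -001✓ -011✓ -100✓ -101✓ -111✓ 0-01✓ 0-11✓ 00-1✓ 01-1✓ 010-✓ 1-00✓ 1-01✓ 1-11✓ 10-0✓ 10-1✓ 100-✓ 101-✓ 11-1✓ 110-✓
Round 2: --01✓ --11✓ -0-1✓ -1-1✓ -10- 0--1✓ 1--1✓ 1-0- 10--
Round 3: ---1
PIs = {---1, -10-, 1-0-, 10--}
Coverage chart:
  m1: ---1 ←essential
  m3: ---1 ←essential
  m7: ---1 ←essential
  m8: 1-0-,10--
  m9: ---1,1-0-,10--
  m10: 10-- ←essential
  m12: -10-,1-0-
  m13: ---1,-10-,1-0-
  m15: ---1 ←essential
Essential: ---1, 10--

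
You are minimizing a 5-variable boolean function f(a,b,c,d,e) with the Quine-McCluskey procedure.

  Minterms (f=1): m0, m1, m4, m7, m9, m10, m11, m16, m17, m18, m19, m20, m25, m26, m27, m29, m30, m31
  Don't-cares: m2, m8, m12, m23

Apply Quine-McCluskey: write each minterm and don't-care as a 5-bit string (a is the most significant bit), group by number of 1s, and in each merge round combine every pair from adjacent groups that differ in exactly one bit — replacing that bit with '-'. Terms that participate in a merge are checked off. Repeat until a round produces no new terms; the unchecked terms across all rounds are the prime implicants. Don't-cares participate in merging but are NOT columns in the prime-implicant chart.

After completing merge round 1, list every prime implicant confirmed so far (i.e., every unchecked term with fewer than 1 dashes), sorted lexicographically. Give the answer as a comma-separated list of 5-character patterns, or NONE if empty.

NONE

size-2^0 implicants → 00000(✓)  00001(✓)  00010(✓)  00100(✓)  00111(✓)  01000(✓)  01001(✓)  01010(✓)  01011(✓)  01100(✓)  10000(✓)  10001(✓)  10010(✓)  10011(✓)  10100(✓)  10111(✓)  11001(✓)  11010(✓)  11011(✓)  11101(✓)  11110(✓)  11111(✓)
size-2^1 implicants → -0000(✓)  -0001(✓)  -0010(✓)  -0100(✓)  -0111  -1001(✓)  -1010(✓)  -1011(✓)  0-000(✓)  0-001(✓)  0-010(✓)  0-100(✓)  00-00(✓)  000-0(✓)  0000-(✓)  01-00(✓)  010-0(✓)  010-1(✓)  0100-(✓)  0101-(✓)  1-001(✓)  1-010(✓)  1-011(✓)  1-111(✓)  10-00(✓)  10-11(✓)  100-0(✓)  100-1(✓)  1000-(✓)  1001-(✓)  11-01(✓)  11-10(✓)  11-11(✓)  110-1(✓)  1101-(✓)  111-1(✓)  1111-(✓)
size-2^2 implicants → --001  --010  -0-00  -00-0  -000-  -10-1  -101-  0--00  0-0-0  0-00-  010--  1--11  1-0-1  1-01-  100--  11--1  11-1-
Unchecked terms (primes): --001, --010, -0-00, -00-0, -000-, -0111, -10-1, -101-, 0--00, 0-0-0, 0-00-, 010--, 1--11, 1-0-1, 1-01-, 100--, 11--1, 11-1-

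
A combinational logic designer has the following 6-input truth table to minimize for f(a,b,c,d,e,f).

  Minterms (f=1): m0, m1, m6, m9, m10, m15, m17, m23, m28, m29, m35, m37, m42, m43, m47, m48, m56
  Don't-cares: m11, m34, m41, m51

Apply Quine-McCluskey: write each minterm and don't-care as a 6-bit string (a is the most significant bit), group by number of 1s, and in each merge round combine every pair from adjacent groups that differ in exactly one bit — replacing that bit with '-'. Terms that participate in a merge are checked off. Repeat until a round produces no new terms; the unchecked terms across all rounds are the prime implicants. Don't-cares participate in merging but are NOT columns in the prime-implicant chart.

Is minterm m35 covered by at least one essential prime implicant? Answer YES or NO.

NO

Round 0: 000000✓ 000001✓ 000110 001001✓ 001010✓ 001011✓ 001111✓ 010001✓ 010111 011100✓ 011101✓ 100010✓ 100011✓ 100101 101001✓ 101010✓ 101011✓ 101111✓ 110000✓ 110011✓ 111000✓
Round 1: -01001✓ -01010✓ -01011✓ -01111✓ 0-0001 00-001 00000- 001-11✓ 0010-1✓ 00101-✓ 01110- 1-0011 10-010✓ 10-011✓ 10001-✓ 101-11✓ 1010-1✓ 10101-✓ 11-000
Round 2: -01-11 -010-1 -0101- 10-01-
PIs = {-01-11, -010-1, -0101-, 0-0001, 00-001, 00000-, 000110, 010111, 01110-, 1-0011, 10-01-, 100101, 11-000}
Coverage chart:
  m0: 00000- ←essential
  m1: 0-0001,00-001,00000-
  m6: 000110 ←essential
  m9: -010-1,00-001
  m10: -0101- ←essential
  m15: -01-11 ←essential
  m17: 0-0001 ←essential
  m23: 010111 ←essential
  m28: 01110- ←essential
  m29: 01110- ←essential
  m35: 1-0011,10-01-
  m37: 100101 ←essential
  m42: -0101-,10-01-
  m43: -01-11,-010-1,-0101-,10-01-
  m47: -01-11 ←essential
  m48: 11-000 ←essential
  m56: 11-000 ←essential
Essential: -01-11, -0101-, 0-0001, 00000-, 000110, 010111, 01110-, 100101, 11-000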